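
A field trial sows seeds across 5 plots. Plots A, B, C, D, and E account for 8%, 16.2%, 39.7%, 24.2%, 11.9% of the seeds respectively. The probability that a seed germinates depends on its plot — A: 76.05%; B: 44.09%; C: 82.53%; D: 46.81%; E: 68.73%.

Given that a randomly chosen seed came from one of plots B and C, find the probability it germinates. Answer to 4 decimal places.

Let S = {B, C}.
P(S) = 0.162 + 0.397 = 0.559.
P(G ∩ S) = 0.4409·0.162 + 0.8253·0.397 = 0.0714258 + 0.3276441 = 0.3990699.
P(G | S) = 0.3990699 / 0.559 = 0.713900…

0.7139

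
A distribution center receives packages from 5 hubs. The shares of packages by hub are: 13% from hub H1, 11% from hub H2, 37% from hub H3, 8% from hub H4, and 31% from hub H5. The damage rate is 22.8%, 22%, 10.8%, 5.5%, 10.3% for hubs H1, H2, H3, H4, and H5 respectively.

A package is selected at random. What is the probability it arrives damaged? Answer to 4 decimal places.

Summing over the partition,
P(D) = P(D|H1)·P(H1) + P(D|H2)·P(H2) + P(D|H3)·P(H3) + P(D|H4)·P(H4) + P(D|H5)·P(H5)
      = 0.228·0.13 + 0.22·0.11 + 0.108·0.37 + 0.055·0.08 + 0.103·0.31
      = 0.02964 + 0.0242 + 0.03996 + 0.0044 + 0.03193 = 0.13013

0.1301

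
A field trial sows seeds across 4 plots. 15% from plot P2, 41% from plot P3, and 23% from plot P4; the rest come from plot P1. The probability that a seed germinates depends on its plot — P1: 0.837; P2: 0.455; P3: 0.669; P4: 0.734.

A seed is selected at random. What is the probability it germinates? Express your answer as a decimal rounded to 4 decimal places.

0.6871

P(P1) = 1 − (0.15 + 0.41 + 0.23) = 0.21.
Summing over the partition,
P(G) = P(G|P1)·P(P1) + P(G|P2)·P(P2) + P(G|P3)·P(P3) + P(G|P4)·P(P4)
      = 0.837·0.21 + 0.455·0.15 + 0.669·0.41 + 0.734·0.23
      = 0.17577 + 0.06825 + 0.27429 + 0.16882 = 0.68713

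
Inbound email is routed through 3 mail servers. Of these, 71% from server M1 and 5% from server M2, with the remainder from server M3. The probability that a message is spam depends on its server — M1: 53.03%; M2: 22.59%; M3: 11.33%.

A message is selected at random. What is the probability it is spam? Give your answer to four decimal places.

P(S) ≈ 0.4150

P(M3) = 1 − (0.71 + 0.05) = 0.24.
P(S) = P(S|M1)·P(M1) + P(S|M2)·P(M2) + P(S|M3)·P(M3)
      = 0.5303·0.71 + 0.2259·0.05 + 0.1133·0.24
      = 0.376513 + 0.011295 + 0.027192 = 0.415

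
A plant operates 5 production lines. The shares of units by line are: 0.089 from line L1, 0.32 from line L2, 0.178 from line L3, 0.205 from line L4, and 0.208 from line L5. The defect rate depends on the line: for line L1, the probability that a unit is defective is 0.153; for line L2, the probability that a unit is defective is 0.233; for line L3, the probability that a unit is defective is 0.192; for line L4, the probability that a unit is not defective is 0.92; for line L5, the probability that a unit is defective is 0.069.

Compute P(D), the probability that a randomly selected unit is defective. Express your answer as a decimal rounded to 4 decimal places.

0.1531

P(D|L4) = 1 − 0.92 = 0.08.
Using total probability over the partition,
P(D) = P(D|L1)·P(L1) + P(D|L2)·P(L2) + P(D|L3)·P(L3) + P(D|L4)·P(L4) + P(D|L5)·P(L5)
      = 0.153·0.089 + 0.233·0.32 + 0.192·0.178 + 0.08·0.205 + 0.069·0.208
      = 0.013617 + 0.07456 + 0.034176 + 0.0164 + 0.014352 = 0.153105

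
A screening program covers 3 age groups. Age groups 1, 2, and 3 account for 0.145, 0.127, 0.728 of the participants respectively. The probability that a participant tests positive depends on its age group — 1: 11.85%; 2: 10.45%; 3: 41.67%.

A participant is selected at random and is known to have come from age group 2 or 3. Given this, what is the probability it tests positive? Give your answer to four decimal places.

P(T|S) ≈ 0.3703

Let S = {2, 3}.
P(S) = 0.127 + 0.728 = 0.855.
P(T ∩ S) = 0.1045·0.127 + 0.4167·0.728 = 0.0132715 + 0.3033576 = 0.3166291.
P(T | S) = 0.3166291 / 0.855 = 0.370326…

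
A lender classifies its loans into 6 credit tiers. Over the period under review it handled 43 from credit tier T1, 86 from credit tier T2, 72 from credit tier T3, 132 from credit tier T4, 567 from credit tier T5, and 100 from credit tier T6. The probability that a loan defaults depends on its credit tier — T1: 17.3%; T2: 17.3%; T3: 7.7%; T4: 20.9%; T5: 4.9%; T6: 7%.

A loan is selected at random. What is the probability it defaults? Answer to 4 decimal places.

Total: 43 + 86 + 72 + 132 + 567 + 100 = 1000.
P(T1) = 43/1000 = 0.043. P(T2) = 86/1000 = 0.086. P(T3) = 72/1000 = 0.072. P(T4) = 132/1000 = 0.132. P(T5) = 567/1000 = 0.567. P(T6) = 100/1000 = 0.1.
P(D) = P(D|T1)·P(T1) + P(D|T2)·P(T2) + P(D|T3)·P(T3) + P(D|T4)·P(T4) + P(D|T5)·P(T5) + P(D|T6)·P(T6)
      = 0.173·0.043 + 0.173·0.086 + 0.077·0.072 + 0.209·0.132 + 0.049·0.567 + 0.07·0.1
      = 0.007439 + 0.014878 + 0.005544 + 0.027588 + 0.027783 + 0.007 = 0.090232

0.0902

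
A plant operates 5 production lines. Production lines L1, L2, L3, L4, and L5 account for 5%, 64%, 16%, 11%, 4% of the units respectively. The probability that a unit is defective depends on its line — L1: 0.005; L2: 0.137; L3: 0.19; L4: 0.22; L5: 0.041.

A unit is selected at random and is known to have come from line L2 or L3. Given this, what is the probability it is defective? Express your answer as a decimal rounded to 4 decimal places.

P(D|S) ≈ 0.1476

Let S = {L2, L3}.
P(S) = 0.64 + 0.16 = 0.8.
P(D ∩ S) = 0.137·0.64 + 0.19·0.16 = 0.08768 + 0.0304 = 0.11808.
P(D | S) = 0.11808 / 0.8 = 0.147600…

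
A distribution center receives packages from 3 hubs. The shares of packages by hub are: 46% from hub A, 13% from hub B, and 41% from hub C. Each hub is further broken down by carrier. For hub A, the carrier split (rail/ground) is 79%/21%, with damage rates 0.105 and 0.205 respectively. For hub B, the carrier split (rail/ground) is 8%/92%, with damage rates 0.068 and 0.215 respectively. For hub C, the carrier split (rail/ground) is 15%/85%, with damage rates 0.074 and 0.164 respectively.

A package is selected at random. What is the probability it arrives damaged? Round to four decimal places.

P(D|A) = 0.79·0.105 + 0.21·0.205 = 0.08295 + 0.04305 = 0.126
P(D|B) = 0.08·0.068 + 0.92·0.215 = 0.00544 + 0.1978 = 0.20324
P(D|C) = 0.15·0.074 + 0.85·0.164 = 0.0111 + 0.1394 = 0.1505
Then overall,
P(D) = 0.46·0.126 + 0.13·0.20324 + 0.41·0.1505
      = 0.05796 + 0.0264212 + 0.061705 = 0.1460862

0.1461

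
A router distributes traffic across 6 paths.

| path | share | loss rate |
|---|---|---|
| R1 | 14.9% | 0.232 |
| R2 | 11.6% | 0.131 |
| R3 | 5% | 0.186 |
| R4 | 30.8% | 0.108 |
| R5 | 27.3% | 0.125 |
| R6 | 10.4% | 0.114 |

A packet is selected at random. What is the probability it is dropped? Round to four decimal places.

0.1383

Summing over the partition,
P(L) = P(L|R1)·P(R1) + P(L|R2)·P(R2) + P(L|R3)·P(R3) + P(L|R4)·P(R4) + P(L|R5)·P(R5) + P(L|R6)·P(R6)
      = 0.232·0.149 + 0.131·0.116 + 0.186·0.05 + 0.108·0.308 + 0.125·0.273 + 0.114·0.104
      = 0.034568 + 0.015196 + 0.0093 + 0.033264 + 0.034125 + 0.011856 = 0.138309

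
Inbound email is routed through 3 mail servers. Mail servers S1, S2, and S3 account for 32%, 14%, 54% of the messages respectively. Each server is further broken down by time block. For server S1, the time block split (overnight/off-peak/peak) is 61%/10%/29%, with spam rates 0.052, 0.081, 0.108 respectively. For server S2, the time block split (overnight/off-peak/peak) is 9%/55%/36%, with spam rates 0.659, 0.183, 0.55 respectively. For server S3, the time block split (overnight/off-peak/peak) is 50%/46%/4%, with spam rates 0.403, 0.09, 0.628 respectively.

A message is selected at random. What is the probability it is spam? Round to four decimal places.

P(S|S1) = 0.61·0.052 + 0.1·0.081 + 0.29·0.108 = 0.03172 + 0.0081 + 0.03132 = 0.07114
P(S|S2) = 0.09·0.659 + 0.55·0.183 + 0.36·0.55 = 0.05931 + 0.10065 + 0.198 = 0.35796
P(S|S3) = 0.5·0.403 + 0.46·0.09 + 0.04·0.628 = 0.2015 + 0.0414 + 0.02512 = 0.26802
By total probability over the outer partition,
P(S) = 0.32·0.07114 + 0.14·0.35796 + 0.54·0.26802
      = 0.0227648 + 0.0501144 + 0.1447308 = 0.21761

P(S) ≈ 0.2176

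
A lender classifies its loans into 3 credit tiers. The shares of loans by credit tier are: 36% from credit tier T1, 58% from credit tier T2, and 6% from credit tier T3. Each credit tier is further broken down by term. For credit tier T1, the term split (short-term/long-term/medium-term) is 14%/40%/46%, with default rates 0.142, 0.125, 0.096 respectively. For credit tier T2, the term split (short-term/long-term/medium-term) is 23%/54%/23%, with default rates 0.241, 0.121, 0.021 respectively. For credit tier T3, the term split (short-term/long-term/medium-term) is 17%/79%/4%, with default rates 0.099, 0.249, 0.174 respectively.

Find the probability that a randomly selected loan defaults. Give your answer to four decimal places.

P(D) ≈ 0.1271

P(D|T1) = 0.14·0.142 + 0.4·0.125 + 0.46·0.096 = 0.01988 + 0.05 + 0.04416 = 0.11404
P(D|T2) = 0.23·0.241 + 0.54·0.121 + 0.23·0.021 = 0.05543 + 0.06534 + 0.00483 = 0.1256
P(D|T3) = 0.17·0.099 + 0.79·0.249 + 0.04·0.174 = 0.01683 + 0.19671 + 0.00696 = 0.2205
Then overall,
P(D) = 0.36·0.11404 + 0.58·0.1256 + 0.06·0.2205
      = 0.0410544 + 0.072848 + 0.01323 = 0.1271324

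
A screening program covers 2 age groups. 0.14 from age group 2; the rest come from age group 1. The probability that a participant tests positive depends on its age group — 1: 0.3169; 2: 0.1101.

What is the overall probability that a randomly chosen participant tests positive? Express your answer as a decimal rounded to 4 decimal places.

P(T) ≈ 0.2879

P(1) = 1 − (0.14) = 0.86.
Summing over the partition,
P(T) = P(T|1)·P(1) + P(T|2)·P(2)
      = 0.3169·0.86 + 0.1101·0.14
      = 0.272534 + 0.015414 = 0.287948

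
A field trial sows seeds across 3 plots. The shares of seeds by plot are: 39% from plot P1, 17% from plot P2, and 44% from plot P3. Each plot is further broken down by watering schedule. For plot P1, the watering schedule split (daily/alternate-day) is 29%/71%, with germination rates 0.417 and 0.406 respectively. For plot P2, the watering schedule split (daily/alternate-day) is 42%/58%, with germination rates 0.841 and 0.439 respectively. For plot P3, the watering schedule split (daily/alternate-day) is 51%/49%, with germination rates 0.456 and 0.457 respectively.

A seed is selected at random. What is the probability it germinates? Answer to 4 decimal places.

P(G|P1) = 0.29·0.417 + 0.71·0.406 = 0.12093 + 0.28826 = 0.40919
P(G|P2) = 0.42·0.841 + 0.58·0.439 = 0.35322 + 0.25462 = 0.60784
P(G|P3) = 0.51·0.456 + 0.49·0.457 = 0.23256 + 0.22393 = 0.45649
By total probability over the outer partition,
P(G) = 0.39·0.40919 + 0.17·0.60784 + 0.44·0.45649
      = 0.1595841 + 0.1033328 + 0.2008556 = 0.4637725

0.4638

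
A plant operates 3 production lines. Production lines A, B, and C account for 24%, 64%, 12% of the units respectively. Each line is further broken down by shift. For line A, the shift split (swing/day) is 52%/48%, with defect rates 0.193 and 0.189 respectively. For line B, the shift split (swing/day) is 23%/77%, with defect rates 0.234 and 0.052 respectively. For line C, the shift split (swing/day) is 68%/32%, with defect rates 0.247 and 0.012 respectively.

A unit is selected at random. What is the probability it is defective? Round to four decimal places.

P(D) ≈ 0.1265

P(D|A) = 0.52·0.193 + 0.48·0.189 = 0.10036 + 0.09072 = 0.19108
P(D|B) = 0.23·0.234 + 0.77·0.052 = 0.05382 + 0.04004 = 0.09386
P(D|C) = 0.68·0.247 + 0.32·0.012 = 0.16796 + 0.00384 = 0.1718
By total probability over the outer partition,
P(D) = 0.24·0.19108 + 0.64·0.09386 + 0.12·0.1718
      = 0.0458592 + 0.0600704 + 0.020616 = 0.1265456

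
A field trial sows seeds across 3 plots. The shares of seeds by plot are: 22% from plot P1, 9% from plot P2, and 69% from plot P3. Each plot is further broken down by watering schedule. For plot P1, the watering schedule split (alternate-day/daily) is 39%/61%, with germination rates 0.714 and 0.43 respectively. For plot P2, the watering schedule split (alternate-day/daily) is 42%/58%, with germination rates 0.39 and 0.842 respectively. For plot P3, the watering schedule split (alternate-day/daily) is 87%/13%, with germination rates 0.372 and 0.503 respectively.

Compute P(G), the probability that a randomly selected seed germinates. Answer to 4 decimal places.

P(G|P1) = 0.39·0.714 + 0.61·0.43 = 0.27846 + 0.2623 = 0.54076
P(G|P2) = 0.42·0.39 + 0.58·0.842 = 0.1638 + 0.48836 = 0.65216
P(G|P3) = 0.87·0.372 + 0.13·0.503 = 0.32364 + 0.06539 = 0.38903
Then overall,
P(G) = 0.22·0.54076 + 0.09·0.65216 + 0.69·0.38903
      = 0.1189672 + 0.0586944 + 0.2684307 = 0.4460923

P(G) ≈ 0.4461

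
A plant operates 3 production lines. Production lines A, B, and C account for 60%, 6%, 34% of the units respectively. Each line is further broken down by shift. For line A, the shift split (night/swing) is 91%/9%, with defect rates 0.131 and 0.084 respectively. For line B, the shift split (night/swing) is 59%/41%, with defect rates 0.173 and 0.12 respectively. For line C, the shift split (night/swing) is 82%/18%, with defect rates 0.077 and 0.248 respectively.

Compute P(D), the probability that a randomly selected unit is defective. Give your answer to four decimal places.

P(D|A) = 0.91·0.131 + 0.09·0.084 = 0.11921 + 0.00756 = 0.12677
P(D|B) = 0.59·0.173 + 0.41·0.12 = 0.10207 + 0.0492 = 0.15127
P(D|C) = 0.82·0.077 + 0.18·0.248 = 0.06314 + 0.04464 = 0.10778
By total probability over the outer partition,
P(D) = 0.6·0.12677 + 0.06·0.15127 + 0.34·0.10778
      = 0.076062 + 0.0090762 + 0.0366452 = 0.1217834

0.1218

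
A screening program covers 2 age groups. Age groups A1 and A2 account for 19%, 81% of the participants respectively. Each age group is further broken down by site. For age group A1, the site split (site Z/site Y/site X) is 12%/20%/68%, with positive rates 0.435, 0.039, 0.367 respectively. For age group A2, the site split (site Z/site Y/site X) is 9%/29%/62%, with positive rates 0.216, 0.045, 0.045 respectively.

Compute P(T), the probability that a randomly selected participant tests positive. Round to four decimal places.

0.1077

P(T|A1) = 0.12·0.435 + 0.2·0.039 + 0.68·0.367 = 0.0522 + 0.0078 + 0.24956 = 0.30956
P(T|A2) = 0.09·0.216 + 0.29·0.045 + 0.62·0.045 = 0.01944 + 0.01305 + 0.0279 = 0.06039
Then overall,
P(T) = 0.19·0.30956 + 0.81·0.06039
      = 0.0588164 + 0.0489159 = 0.1077323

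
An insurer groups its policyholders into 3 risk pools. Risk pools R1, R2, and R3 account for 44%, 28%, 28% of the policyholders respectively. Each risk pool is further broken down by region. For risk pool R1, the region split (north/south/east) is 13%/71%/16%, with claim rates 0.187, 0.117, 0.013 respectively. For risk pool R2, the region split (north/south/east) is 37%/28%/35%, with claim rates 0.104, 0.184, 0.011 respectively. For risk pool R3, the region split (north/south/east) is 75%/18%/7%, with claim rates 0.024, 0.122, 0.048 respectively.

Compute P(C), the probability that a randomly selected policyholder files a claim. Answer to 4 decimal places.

P(C) ≈ 0.0866

P(C|R1) = 0.13·0.187 + 0.71·0.117 + 0.16·0.013 = 0.02431 + 0.08307 + 0.00208 = 0.10946
P(C|R2) = 0.37·0.104 + 0.28·0.184 + 0.35·0.011 = 0.03848 + 0.05152 + 0.00385 = 0.09385
P(C|R3) = 0.75·0.024 + 0.18·0.122 + 0.07·0.048 = 0.018 + 0.02196 + 0.00336 = 0.04332
Then overall,
P(C) = 0.44·0.10946 + 0.28·0.09385 + 0.28·0.04332
      = 0.0481624 + 0.026278 + 0.0121296 = 0.08657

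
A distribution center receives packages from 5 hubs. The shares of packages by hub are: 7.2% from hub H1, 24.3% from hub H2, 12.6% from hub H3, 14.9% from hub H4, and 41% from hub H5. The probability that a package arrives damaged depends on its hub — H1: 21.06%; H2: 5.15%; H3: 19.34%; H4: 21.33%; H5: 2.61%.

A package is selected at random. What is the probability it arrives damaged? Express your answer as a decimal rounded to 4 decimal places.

P(D) = P(D|H1)·P(H1) + P(D|H2)·P(H2) + P(D|H3)·P(H3) + P(D|H4)·P(H4) + P(D|H5)·P(H5)
      = 0.2106·0.072 + 0.0515·0.243 + 0.1934·0.126 + 0.2133·0.149 + 0.0261·0.41
      = 0.0151632 + 0.0125145 + 0.0243684 + 0.0317817 + 0.010701 = 0.0945288

0.0945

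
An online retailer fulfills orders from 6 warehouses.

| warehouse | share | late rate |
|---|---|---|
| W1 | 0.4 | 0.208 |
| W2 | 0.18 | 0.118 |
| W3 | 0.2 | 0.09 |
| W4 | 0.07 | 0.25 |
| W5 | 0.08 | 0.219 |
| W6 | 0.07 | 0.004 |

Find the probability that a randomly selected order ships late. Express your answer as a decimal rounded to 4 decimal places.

By the law of total probability,
P(L) = P(L|W1)·P(W1) + P(L|W2)·P(W2) + P(L|W3)·P(W3) + P(L|W4)·P(W4) + P(L|W5)·P(W5) + P(L|W6)·P(W6)
      = 0.208·0.4 + 0.118·0.18 + 0.09·0.2 + 0.25·0.07 + 0.219·0.08 + 0.004·0.07
      = 0.0832 + 0.02124 + 0.018 + 0.0175 + 0.01752 + 0.00028 = 0.15774

0.1577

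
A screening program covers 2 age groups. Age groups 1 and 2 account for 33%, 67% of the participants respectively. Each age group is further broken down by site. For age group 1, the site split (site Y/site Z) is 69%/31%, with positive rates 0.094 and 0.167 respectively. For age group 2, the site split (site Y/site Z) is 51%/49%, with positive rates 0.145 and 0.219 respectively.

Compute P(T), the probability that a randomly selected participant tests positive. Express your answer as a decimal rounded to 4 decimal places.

P(T|1) = 0.69·0.094 + 0.31·0.167 = 0.06486 + 0.05177 = 0.11663
P(T|2) = 0.51·0.145 + 0.49·0.219 = 0.07395 + 0.10731 = 0.18126
By total probability over the outer partition,
P(T) = 0.33·0.11663 + 0.67·0.18126
      = 0.0384879 + 0.1214442 = 0.1599321

P(T) ≈ 0.1599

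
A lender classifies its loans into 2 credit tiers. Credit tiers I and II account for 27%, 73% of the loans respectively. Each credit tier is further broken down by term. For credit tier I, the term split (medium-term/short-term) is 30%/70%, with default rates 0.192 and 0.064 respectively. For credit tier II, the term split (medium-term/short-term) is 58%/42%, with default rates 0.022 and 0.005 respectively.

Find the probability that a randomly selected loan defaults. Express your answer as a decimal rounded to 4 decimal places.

0.0385

P(D|I) = 0.3·0.192 + 0.7·0.064 = 0.0576 + 0.0448 = 0.1024
P(D|II) = 0.58·0.022 + 0.42·0.005 = 0.01276 + 0.0021 = 0.01486
By total probability over the outer partition,
P(D) = 0.27·0.1024 + 0.73·0.01486
      = 0.027648 + 0.0108478 = 0.0384958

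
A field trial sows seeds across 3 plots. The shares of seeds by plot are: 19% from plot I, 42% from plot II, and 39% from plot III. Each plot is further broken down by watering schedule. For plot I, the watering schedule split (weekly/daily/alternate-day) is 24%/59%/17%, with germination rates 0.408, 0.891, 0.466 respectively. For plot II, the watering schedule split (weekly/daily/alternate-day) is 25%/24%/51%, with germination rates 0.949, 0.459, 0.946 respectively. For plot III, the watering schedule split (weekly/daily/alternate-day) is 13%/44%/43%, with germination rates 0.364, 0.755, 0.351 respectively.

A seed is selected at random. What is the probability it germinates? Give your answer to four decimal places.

P(G|I) = 0.24·0.408 + 0.59·0.891 + 0.17·0.466 = 0.09792 + 0.52569 + 0.07922 = 0.70283
P(G|II) = 0.25·0.949 + 0.24·0.459 + 0.51·0.946 = 0.23725 + 0.11016 + 0.48246 = 0.82987
P(G|III) = 0.13·0.364 + 0.44·0.755 + 0.43·0.351 = 0.04732 + 0.3322 + 0.15093 = 0.53045
Then overall,
P(G) = 0.19·0.70283 + 0.42·0.82987 + 0.39·0.53045
      = 0.1335377 + 0.3485454 + 0.2068755 = 0.6889586

0.6890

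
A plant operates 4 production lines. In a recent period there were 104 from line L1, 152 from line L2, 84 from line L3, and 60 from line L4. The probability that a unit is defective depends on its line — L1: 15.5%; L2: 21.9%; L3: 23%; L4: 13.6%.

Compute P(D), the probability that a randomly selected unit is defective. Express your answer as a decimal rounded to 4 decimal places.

Total: 104 + 152 + 84 + 60 = 400.
P(L1) = 104/400 = 0.26. P(L2) = 152/400 = 0.38. P(L3) = 84/400 = 0.21. P(L4) = 60/400 = 0.15.
P(D) = P(D|L1)·P(L1) + P(D|L2)·P(L2) + P(D|L3)·P(L3) + P(D|L4)·P(L4)
      = 0.155·0.26 + 0.219·0.38 + 0.23·0.21 + 0.136·0.15
      = 0.0403 + 0.08322 + 0.0483 + 0.0204 = 0.19222

0.1922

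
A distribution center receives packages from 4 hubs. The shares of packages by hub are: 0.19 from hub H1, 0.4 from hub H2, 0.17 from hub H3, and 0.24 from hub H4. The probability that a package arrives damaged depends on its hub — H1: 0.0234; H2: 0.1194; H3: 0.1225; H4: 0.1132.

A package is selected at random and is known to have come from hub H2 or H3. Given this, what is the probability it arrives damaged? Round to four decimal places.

0.1203

Let S = {H2, H3}.
P(S) = 0.4 + 0.17 = 0.57.
P(D ∩ S) = 0.1194·0.4 + 0.1225·0.17 = 0.04776 + 0.020825 = 0.068585.
P(D | S) = 0.068585 / 0.57 = 0.120325…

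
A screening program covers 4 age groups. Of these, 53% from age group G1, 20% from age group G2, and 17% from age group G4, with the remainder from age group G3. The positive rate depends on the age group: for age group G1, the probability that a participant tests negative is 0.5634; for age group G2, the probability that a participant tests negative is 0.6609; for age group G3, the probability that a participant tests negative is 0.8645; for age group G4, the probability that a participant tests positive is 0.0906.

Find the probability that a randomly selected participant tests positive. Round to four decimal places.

0.3282

P(G3) = 1 − (0.53 + 0.2 + 0.17) = 0.1.
P(T|G1) = 1 − 0.5634 = 0.4366.
P(T|G2) = 1 − 0.6609 = 0.3391.
P(T|G3) = 1 − 0.8645 = 0.1355.
Summing over the partition,
P(T) = P(T|G1)·P(G1) + P(T|G2)·P(G2) + P(T|G3)·P(G3) + P(T|G4)·P(G4)
      = 0.4366·0.53 + 0.3391·0.2 + 0.1355·0.1 + 0.0906·0.17
      = 0.231398 + 0.06782 + 0.01355 + 0.015402 = 0.32817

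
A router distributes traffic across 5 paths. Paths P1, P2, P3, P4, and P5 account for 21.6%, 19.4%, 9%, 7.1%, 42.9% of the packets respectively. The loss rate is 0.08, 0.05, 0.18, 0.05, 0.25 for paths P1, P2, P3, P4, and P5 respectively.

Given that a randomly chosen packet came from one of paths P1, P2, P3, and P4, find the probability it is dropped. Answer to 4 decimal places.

P(L|S) ≈ 0.0818

Let S = {P1, P2, P3, P4}.
P(S) = 0.216 + 0.194 + 0.09 + 0.071 = 0.571.
P(L ∩ S) = 0.08·0.216 + 0.05·0.194 + 0.18·0.09 + 0.05·0.071 = 0.01728 + 0.0097 + 0.0162 + 0.00355 = 0.04673.
P(L | S) = 0.04673 / 0.571 = 0.081839…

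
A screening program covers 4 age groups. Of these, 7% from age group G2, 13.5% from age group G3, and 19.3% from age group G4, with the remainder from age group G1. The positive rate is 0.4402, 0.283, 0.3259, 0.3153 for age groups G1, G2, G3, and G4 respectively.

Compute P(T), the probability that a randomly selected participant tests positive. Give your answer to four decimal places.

0.3897

P(G1) = 1 − (0.07 + 0.135 + 0.193) = 0.602.
Summing over the partition,
P(T) = P(T|G1)·P(G1) + P(T|G2)·P(G2) + P(T|G3)·P(G3) + P(T|G4)·P(G4)
      = 0.4402·0.602 + 0.283·0.07 + 0.3259·0.135 + 0.3153·0.193
      = 0.2650004 + 0.01981 + 0.0439965 + 0.0608529 = 0.3896598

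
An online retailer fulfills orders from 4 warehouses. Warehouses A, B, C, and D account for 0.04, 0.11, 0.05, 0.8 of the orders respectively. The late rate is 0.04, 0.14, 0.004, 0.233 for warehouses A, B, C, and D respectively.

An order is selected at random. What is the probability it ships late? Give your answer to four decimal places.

P(L) ≈ 0.2036

P(L) = P(L|A)·P(A) + P(L|B)·P(B) + P(L|C)·P(C) + P(L|D)·P(D)
      = 0.04·0.04 + 0.14·0.11 + 0.004·0.05 + 0.233·0.8
      = 0.0016 + 0.0154 + 0.0002 + 0.1864 = 0.2036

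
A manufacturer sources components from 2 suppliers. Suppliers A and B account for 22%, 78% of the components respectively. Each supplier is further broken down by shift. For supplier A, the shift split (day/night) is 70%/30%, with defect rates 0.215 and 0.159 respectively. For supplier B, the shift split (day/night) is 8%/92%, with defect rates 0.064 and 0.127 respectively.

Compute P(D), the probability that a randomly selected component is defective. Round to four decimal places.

0.1387

P(D|A) = 0.7·0.215 + 0.3·0.159 = 0.1505 + 0.0477 = 0.1982
P(D|B) = 0.08·0.064 + 0.92·0.127 = 0.00512 + 0.11684 = 0.12196
Then overall,
P(D) = 0.22·0.1982 + 0.78·0.12196
      = 0.043604 + 0.0951288 = 0.1387328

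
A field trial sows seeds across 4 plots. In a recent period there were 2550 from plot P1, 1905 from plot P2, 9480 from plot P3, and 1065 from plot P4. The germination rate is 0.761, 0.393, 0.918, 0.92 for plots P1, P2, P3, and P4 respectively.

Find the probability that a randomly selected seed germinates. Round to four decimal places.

P(G) ≈ 0.8248

Total: 2550 + 1905 + 9480 + 1065 = 15000.
P(P1) = 2550/15000 = 0.17. P(P2) = 1905/15000 = 0.127. P(P3) = 9480/15000 = 0.632. P(P4) = 1065/15000 = 0.071.
By the law of total probability,
P(G) = P(G|P1)·P(P1) + P(G|P2)·P(P2) + P(G|P3)·P(P3) + P(G|P4)·P(P4)
      = 0.761·0.17 + 0.393·0.127 + 0.918·0.632 + 0.92·0.071
      = 0.12937 + 0.049911 + 0.580176 + 0.06532 = 0.824777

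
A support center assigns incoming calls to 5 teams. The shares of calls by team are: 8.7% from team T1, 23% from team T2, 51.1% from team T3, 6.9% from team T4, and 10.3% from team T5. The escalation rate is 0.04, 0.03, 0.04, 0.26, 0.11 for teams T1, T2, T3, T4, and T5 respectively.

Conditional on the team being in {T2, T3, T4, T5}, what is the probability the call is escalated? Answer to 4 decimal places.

P(E|S) ≈ 0.0620

Let S = {T2, T3, T4, T5}.
P(S) = 0.23 + 0.511 + 0.069 + 0.103 = 0.913.
P(E ∩ S) = 0.03·0.23 + 0.04·0.511 + 0.26·0.069 + 0.11·0.103 = 0.0069 + 0.02044 + 0.01794 + 0.01133 = 0.05661.
P(E | S) = 0.05661 / 0.913 = 0.062004…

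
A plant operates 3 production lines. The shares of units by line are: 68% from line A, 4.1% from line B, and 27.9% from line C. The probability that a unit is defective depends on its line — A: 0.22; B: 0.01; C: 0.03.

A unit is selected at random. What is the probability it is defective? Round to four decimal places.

Summing over the partition,
P(D) = P(D|A)·P(A) + P(D|B)·P(B) + P(D|C)·P(C)
      = 0.22·0.68 + 0.01·0.041 + 0.03·0.279
      = 0.1496 + 0.00041 + 0.00837 = 0.15838

0.1584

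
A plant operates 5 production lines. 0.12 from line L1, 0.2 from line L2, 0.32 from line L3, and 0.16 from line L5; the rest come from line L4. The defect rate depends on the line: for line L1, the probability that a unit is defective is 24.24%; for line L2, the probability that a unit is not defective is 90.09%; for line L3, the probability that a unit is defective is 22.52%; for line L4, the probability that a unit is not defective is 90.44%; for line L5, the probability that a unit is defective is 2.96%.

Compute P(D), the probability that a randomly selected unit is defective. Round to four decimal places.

P(L4) = 1 − (0.12 + 0.2 + 0.32 + 0.16) = 0.2.
P(D|L2) = 1 − 0.9009 = 0.0991.
P(D|L4) = 1 − 0.9044 = 0.0956.
P(D) = P(D|L1)·P(L1) + P(D|L2)·P(L2) + P(D|L3)·P(L3) + P(D|L4)·P(L4) + P(D|L5)·P(L5)
      = 0.2424·0.12 + 0.0991·0.2 + 0.2252·0.32 + 0.0956·0.2 + 0.0296·0.16
      = 0.029088 + 0.01982 + 0.072064 + 0.01912 + 0.004736 = 0.144828

0.1448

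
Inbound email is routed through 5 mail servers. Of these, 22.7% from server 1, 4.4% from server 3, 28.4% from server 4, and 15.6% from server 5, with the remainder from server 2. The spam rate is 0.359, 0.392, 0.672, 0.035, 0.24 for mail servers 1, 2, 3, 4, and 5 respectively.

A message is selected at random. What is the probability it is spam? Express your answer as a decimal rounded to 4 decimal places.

0.2717

P(2) = 1 − (0.227 + 0.044 + 0.284 + 0.156) = 0.289.
By the law of total probability,
P(S) = P(S|1)·P(1) + P(S|2)·P(2) + P(S|3)·P(3) + P(S|4)·P(4) + P(S|5)·P(5)
      = 0.359·0.227 + 0.392·0.289 + 0.672·0.044 + 0.035·0.284 + 0.24·0.156
      = 0.081493 + 0.113288 + 0.029568 + 0.00994 + 0.03744 = 0.271729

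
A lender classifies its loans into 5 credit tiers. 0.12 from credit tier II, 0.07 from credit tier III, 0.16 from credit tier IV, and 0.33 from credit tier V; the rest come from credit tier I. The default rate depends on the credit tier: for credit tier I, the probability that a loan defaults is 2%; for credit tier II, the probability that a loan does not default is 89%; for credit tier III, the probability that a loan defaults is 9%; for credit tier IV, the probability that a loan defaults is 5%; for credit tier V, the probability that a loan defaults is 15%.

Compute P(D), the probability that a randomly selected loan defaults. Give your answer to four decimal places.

P(D) ≈ 0.0834

P(I) = 1 − (0.12 + 0.07 + 0.16 + 0.33) = 0.32.
P(D|II) = 1 − 0.89 = 0.11.
Summing over the partition,
P(D) = P(D|I)·P(I) + P(D|II)·P(II) + P(D|III)·P(III) + P(D|IV)·P(IV) + P(D|V)·P(V)
      = 0.02·0.32 + 0.11·0.12 + 0.09·0.07 + 0.05·0.16 + 0.15·0.33
      = 0.0064 + 0.0132 + 0.0063 + 0.008 + 0.0495 = 0.0834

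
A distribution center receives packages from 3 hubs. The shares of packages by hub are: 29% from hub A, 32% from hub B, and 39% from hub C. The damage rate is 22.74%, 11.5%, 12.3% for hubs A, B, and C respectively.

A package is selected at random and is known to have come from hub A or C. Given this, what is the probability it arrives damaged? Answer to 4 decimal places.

Let S = {A, C}.
P(S) = 0.29 + 0.39 = 0.68.
P(D ∩ S) = 0.2274·0.29 + 0.123·0.39 = 0.065946 + 0.04797 = 0.113916.
P(D | S) = 0.113916 / 0.68 = 0.167524…

0.1675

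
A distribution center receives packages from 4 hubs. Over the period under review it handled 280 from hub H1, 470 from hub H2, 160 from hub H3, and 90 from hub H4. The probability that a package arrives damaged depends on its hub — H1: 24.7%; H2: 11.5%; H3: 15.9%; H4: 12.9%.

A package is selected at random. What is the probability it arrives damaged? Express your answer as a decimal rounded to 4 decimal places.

0.1603

Total: 280 + 470 + 160 + 90 = 1000.
P(H1) = 280/1000 = 0.28. P(H2) = 470/1000 = 0.47. P(H3) = 160/1000 = 0.16. P(H4) = 90/1000 = 0.09.
P(D) = P(D|H1)·P(H1) + P(D|H2)·P(H2) + P(D|H3)·P(H3) + P(D|H4)·P(H4)
      = 0.247·0.28 + 0.115·0.47 + 0.159·0.16 + 0.129·0.09
      = 0.06916 + 0.05405 + 0.02544 + 0.01161 = 0.16026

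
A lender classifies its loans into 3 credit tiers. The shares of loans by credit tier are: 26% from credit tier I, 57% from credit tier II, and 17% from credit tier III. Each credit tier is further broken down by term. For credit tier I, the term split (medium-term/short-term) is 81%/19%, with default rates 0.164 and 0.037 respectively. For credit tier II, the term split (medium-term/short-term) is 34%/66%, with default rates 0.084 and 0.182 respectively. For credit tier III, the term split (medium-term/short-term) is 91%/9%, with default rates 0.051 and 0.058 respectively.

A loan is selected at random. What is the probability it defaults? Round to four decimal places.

P(D|I) = 0.81·0.164 + 0.19·0.037 = 0.13284 + 0.00703 = 0.13987
P(D|II) = 0.34·0.084 + 0.66·0.182 = 0.02856 + 0.12012 = 0.14868
P(D|III) = 0.91·0.051 + 0.09·0.058 = 0.04641 + 0.00522 = 0.05163
Then overall,
P(D) = 0.26·0.13987 + 0.57·0.14868 + 0.17·0.05163
      = 0.0363662 + 0.0847476 + 0.0087771 = 0.1298909

P(D) ≈ 0.1299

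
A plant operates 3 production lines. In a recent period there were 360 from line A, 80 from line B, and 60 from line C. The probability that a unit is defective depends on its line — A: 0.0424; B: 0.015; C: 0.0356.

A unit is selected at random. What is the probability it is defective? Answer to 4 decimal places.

0.0372

Total: 360 + 80 + 60 = 500.
P(A) = 360/500 = 0.72. P(B) = 80/500 = 0.16. P(C) = 60/500 = 0.12.
Summing over the partition,
P(D) = P(D|A)·P(A) + P(D|B)·P(B) + P(D|C)·P(C)
      = 0.0424·0.72 + 0.015·0.16 + 0.0356·0.12
      = 0.030528 + 0.0024 + 0.004272 = 0.0372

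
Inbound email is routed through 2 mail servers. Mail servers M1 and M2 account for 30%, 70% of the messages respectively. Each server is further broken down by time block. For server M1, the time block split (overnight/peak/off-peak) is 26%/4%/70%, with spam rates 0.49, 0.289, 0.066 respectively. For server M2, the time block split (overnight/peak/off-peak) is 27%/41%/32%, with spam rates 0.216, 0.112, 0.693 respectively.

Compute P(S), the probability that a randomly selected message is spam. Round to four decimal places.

P(S|M1) = 0.26·0.49 + 0.04·0.289 + 0.7·0.066 = 0.1274 + 0.01156 + 0.0462 = 0.18516
P(S|M2) = 0.27·0.216 + 0.41·0.112 + 0.32·0.693 = 0.05832 + 0.04592 + 0.22176 = 0.326
Then overall,
P(S) = 0.3·0.18516 + 0.7·0.326
      = 0.055548 + 0.2282 = 0.283748

P(S) ≈ 0.2837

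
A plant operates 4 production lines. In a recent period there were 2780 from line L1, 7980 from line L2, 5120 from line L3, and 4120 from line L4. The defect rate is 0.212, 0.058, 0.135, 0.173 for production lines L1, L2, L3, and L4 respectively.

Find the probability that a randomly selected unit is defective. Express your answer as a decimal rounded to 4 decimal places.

P(D) ≈ 0.1228

Total: 2780 + 7980 + 5120 + 4120 = 20000.
P(L1) = 2780/20000 = 0.139. P(L2) = 7980/20000 = 0.399. P(L3) = 5120/20000 = 0.256. P(L4) = 4120/20000 = 0.206.
Summing over the partition,
P(D) = P(D|L1)·P(L1) + P(D|L2)·P(L2) + P(D|L3)·P(L3) + P(D|L4)·P(L4)
      = 0.212·0.139 + 0.058·0.399 + 0.135·0.256 + 0.173·0.206
      = 0.029468 + 0.023142 + 0.03456 + 0.035638 = 0.122808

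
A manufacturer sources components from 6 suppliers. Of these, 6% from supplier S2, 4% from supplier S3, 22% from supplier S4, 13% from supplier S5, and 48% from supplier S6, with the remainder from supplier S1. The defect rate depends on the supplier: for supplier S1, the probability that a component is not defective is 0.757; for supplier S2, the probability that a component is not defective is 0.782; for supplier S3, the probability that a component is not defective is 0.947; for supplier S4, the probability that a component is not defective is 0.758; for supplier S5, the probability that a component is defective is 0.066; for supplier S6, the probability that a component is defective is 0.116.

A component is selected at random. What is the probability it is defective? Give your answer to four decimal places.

P(D) ≈ 0.1497

P(S1) = 1 − (0.06 + 0.04 + 0.22 + 0.13 + 0.48) = 0.07.
P(D|S1) = 1 − 0.757 = 0.243.
P(D|S2) = 1 − 0.782 = 0.218.
P(D|S3) = 1 − 0.947 = 0.053.
P(D|S4) = 1 − 0.758 = 0.242.
P(D) = P(D|S1)·P(S1) + P(D|S2)·P(S2) + P(D|S3)·P(S3) + P(D|S4)·P(S4) + P(D|S5)·P(S5) + P(D|S6)·P(S6)
      = 0.243·0.07 + 0.218·0.06 + 0.053·0.04 + 0.242·0.22 + 0.066·0.13 + 0.116·0.48
      = 0.01701 + 0.01308 + 0.00212 + 0.05324 + 0.00858 + 0.05568 = 0.14971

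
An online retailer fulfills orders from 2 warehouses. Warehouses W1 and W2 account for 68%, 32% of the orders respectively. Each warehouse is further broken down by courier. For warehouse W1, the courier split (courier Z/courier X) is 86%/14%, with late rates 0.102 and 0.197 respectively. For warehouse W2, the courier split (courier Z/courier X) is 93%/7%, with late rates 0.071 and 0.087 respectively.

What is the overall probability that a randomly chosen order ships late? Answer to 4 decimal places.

P(L) ≈ 0.1015

P(L|W1) = 0.86·0.102 + 0.14·0.197 = 0.08772 + 0.02758 = 0.1153
P(L|W2) = 0.93·0.071 + 0.07·0.087 = 0.06603 + 0.00609 = 0.07212
Then overall,
P(L) = 0.68·0.1153 + 0.32·0.07212
      = 0.078404 + 0.0230784 = 0.1014824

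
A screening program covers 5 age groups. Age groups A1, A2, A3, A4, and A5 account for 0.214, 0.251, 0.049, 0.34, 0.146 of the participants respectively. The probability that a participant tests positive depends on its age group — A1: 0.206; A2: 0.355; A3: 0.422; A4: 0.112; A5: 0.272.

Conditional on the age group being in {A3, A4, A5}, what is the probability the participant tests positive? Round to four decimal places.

Let S = {A3, A4, A5}.
P(S) = 0.049 + 0.34 + 0.146 = 0.535.
P(T ∩ S) = 0.422·0.049 + 0.112·0.34 + 0.272·0.146 = 0.020678 + 0.03808 + 0.039712 = 0.09847.
P(T | S) = 0.09847 / 0.535 = 0.184056…

P(T|S) ≈ 0.1841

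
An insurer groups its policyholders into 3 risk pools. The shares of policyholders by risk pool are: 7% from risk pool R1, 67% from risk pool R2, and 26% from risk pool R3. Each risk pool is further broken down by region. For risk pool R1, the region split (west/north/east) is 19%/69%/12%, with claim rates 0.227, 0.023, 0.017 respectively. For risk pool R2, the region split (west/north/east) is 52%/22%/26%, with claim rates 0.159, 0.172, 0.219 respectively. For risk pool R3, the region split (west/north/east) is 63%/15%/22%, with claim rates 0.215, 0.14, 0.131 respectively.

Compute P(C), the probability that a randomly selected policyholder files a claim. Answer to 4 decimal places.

P(C|R1) = 0.19·0.227 + 0.69·0.023 + 0.12·0.017 = 0.04313 + 0.01587 + 0.00204 = 0.06104
P(C|R2) = 0.52·0.159 + 0.22·0.172 + 0.26·0.219 = 0.08268 + 0.03784 + 0.05694 = 0.17746
P(C|R3) = 0.63·0.215 + 0.15·0.14 + 0.22·0.131 = 0.13545 + 0.021 + 0.02882 = 0.18527
Then overall,
P(C) = 0.07·0.06104 + 0.67·0.17746 + 0.26·0.18527
      = 0.0042728 + 0.1188982 + 0.0481702 = 0.1713412

P(C) ≈ 0.1713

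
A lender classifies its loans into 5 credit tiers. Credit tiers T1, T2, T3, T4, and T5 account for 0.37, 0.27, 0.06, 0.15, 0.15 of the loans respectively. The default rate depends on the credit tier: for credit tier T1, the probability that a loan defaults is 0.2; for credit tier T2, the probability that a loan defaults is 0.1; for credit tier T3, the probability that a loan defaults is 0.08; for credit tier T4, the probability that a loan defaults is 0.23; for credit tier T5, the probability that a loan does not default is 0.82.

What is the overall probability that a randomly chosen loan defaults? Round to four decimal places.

P(D|T5) = 1 − 0.82 = 0.18.
P(D) = P(D|T1)·P(T1) + P(D|T2)·P(T2) + P(D|T3)·P(T3) + P(D|T4)·P(T4) + P(D|T5)·P(T5)
      = 0.2·0.37 + 0.1·0.27 + 0.08·0.06 + 0.23·0.15 + 0.18·0.15
      = 0.074 + 0.027 + 0.0048 + 0.0345 + 0.027 = 0.1673

0.1673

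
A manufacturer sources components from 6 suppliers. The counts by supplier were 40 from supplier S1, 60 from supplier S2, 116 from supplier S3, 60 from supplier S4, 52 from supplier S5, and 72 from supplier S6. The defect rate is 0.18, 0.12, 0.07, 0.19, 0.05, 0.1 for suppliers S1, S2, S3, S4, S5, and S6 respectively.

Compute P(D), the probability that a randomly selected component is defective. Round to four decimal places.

Total: 40 + 60 + 116 + 60 + 52 + 72 = 400.
P(S1) = 40/400 = 0.1. P(S2) = 60/400 = 0.15. P(S3) = 116/400 = 0.29. P(S4) = 60/400 = 0.15. P(S5) = 52/400 = 0.13. P(S6) = 72/400 = 0.18.
P(D) = P(D|S1)·P(S1) + P(D|S2)·P(S2) + P(D|S3)·P(S3) + P(D|S4)·P(S4) + P(D|S5)·P(S5) + P(D|S6)·P(S6)
      = 0.18·0.1 + 0.12·0.15 + 0.07·0.29 + 0.19·0.15 + 0.05·0.13 + 0.1·0.18
      = 0.018 + 0.018 + 0.0203 + 0.0285 + 0.0065 + 0.018 = 0.1093

P(D) ≈ 0.1093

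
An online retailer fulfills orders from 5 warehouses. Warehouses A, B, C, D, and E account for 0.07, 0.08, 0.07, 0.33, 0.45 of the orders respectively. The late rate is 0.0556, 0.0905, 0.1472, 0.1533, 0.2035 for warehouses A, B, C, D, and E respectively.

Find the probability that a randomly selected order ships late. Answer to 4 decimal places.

Using total probability over the partition,
P(L) = P(L|A)·P(A) + P(L|B)·P(B) + P(L|C)·P(C) + P(L|D)·P(D) + P(L|E)·P(E)
      = 0.0556·0.07 + 0.0905·0.08 + 0.1472·0.07 + 0.1533·0.33 + 0.2035·0.45
      = 0.003892 + 0.00724 + 0.010304 + 0.050589 + 0.091575 = 0.1636

0.1636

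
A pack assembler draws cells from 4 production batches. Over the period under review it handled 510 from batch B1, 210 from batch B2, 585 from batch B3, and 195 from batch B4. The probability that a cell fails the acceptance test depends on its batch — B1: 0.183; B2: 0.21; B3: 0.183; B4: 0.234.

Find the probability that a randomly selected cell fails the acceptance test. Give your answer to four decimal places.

Total: 510 + 210 + 585 + 195 = 1500.
P(B1) = 510/1500 = 0.34. P(B2) = 210/1500 = 0.14. P(B3) = 585/1500 = 0.39. P(B4) = 195/1500 = 0.13.
Using total probability over the partition,
P(F) = P(F|B1)·P(B1) + P(F|B2)·P(B2) + P(F|B3)·P(B3) + P(F|B4)·P(B4)
      = 0.183·0.34 + 0.21·0.14 + 0.183·0.39 + 0.234·0.13
      = 0.06222 + 0.0294 + 0.07137 + 0.03042 = 0.19341

0.1934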